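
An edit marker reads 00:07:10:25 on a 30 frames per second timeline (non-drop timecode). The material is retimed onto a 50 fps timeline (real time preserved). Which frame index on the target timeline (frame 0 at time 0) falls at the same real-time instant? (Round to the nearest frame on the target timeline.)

frame 21542

Source frame index: (0×3600 + 7×60 + 10) × 30 + 25 = 12925.
Real time: 12925 / (30) = 2585/6 s.
Target frame: (2585/6) × (50) = 64625/3 ≈ 21541.667 → 21542.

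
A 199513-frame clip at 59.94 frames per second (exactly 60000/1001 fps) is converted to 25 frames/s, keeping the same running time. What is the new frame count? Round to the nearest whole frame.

Frames at target rate = 199513 × (25) / (60000/1001) = 199712513/2400 ≈ 83213.547.
Nearest whole frame: 83214.

83214 frames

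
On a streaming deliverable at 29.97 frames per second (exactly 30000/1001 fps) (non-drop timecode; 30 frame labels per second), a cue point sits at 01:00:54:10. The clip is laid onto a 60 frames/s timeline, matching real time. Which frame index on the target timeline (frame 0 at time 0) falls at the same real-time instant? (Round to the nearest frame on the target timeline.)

frame 219479

Source frame index: (1×3600 + 0×60 + 54) × 30 + 10 = 109630.
Real time: 109630 / (30000/1001) = 10973963/3000 s.
Target frame: (10973963/3000) × (60) = 10973963/50 ≈ 219479.260 → 219479.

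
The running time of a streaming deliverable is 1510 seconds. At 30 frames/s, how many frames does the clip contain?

45300 frames

Frames = 1510 × 30 = 45300.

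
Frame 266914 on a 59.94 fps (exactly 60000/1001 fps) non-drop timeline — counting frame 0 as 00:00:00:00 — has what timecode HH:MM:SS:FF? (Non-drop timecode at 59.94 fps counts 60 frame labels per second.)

266914 ÷ 60 = 4448 full seconds, remainder 34 frames.
4448 s = 1 h 14 min 8 s.
Timecode: 01:14:08:34.

01:14:08:34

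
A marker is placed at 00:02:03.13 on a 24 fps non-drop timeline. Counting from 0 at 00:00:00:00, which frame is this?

frame 2965

Total seconds to the label: (0 × 3600 + 2 × 60 + 3) = 123.
Frame index = 123 × 24 + 13 = 2965.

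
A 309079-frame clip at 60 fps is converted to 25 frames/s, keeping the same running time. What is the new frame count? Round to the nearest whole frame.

128783 frames

Frames at target rate = 309079 × (25) / (60) = 1545395/12 ≈ 128782.917.
Nearest whole frame: 128783.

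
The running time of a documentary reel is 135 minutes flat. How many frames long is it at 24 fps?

135 min = 8100 s.
Frames = 8100 × 24 = 194400.

194400 frames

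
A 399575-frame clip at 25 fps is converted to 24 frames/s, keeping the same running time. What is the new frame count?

383592 frames

Target frames = source frames × (target rate / source rate) = 399575 × (24)/(25) = 399575 × 24/25 = 383592.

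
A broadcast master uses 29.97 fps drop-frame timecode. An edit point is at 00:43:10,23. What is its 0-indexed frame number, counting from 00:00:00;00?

77645

Complete 10-minute blocks: 4, each 17982 frames → 71928.
Remaining 3 whole minutes in the current block: 1800 + 2 × 1798 = 5396 frames.
Within the current minute: 10 × 30 + 23 − 2 = 321 (labels ;00/;01 skipped at this minute). Total = 71928 + 5396 + 321 = 77645.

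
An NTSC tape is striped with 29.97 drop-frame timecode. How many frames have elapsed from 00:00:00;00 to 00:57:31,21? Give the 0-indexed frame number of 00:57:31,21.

As if non-drop at 30 labels/s: (0 × 3600 + 57 × 60 + 31) × 30 + 21 = 103551.
Minute boundaries passed: 57; those not divisible by 10: 57 − 5 = 52; dropped labels = 2 × 52 = 104.
Actual frame index = 103551 − 104 = 103447.

103447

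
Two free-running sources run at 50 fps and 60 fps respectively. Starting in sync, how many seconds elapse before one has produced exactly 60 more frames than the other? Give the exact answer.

6 seconds

The gap grows by |60 − 50| = 10 frames per second.
Time for a 60-frame gap: 60 ÷ (10) = 6 s.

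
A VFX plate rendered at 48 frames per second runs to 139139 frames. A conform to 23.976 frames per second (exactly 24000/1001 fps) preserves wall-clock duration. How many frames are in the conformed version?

69500 frames

Target frames = source frames × (target rate / source rate) = 139139 × (24000/1001)/(48) = 139139 × 500/1001 = 69500.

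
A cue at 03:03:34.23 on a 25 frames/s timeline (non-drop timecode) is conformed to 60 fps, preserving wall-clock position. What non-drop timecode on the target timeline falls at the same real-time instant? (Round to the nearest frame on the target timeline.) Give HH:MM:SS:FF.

03:03:34:55

Source frame index: (3×3600 + 3×60 + 34) × 25 + 23 = 275373.
Real time: 275373 / (25) = 275373/25 s.
Target frame: (275373/25) × (60) = 3304476/5 ≈ 660895.200 → 660895.
At 60 labels/s: frame 660895 → 03:03:34:55.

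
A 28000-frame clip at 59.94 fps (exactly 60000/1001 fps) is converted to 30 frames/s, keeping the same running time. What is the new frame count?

Target frames = source frames × (target rate / source rate) = 28000 × (30)/(60000/1001) = 28000 × 1001/2000 = 14014.

14014 frames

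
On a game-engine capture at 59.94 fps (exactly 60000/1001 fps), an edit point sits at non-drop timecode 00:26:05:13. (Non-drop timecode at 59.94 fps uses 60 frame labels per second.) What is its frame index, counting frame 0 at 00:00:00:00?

Total seconds to the label: (0 × 3600 + 26 × 60 + 5) = 1565.
Frame index = 1565 × 60 + 13 = 93913.

frame 93913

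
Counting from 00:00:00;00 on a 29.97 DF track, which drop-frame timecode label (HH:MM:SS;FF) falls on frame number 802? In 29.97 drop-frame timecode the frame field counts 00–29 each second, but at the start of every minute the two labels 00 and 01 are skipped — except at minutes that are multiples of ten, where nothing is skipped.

00:00:26;22

Each 10-minute DF block holds 10 × 60 × 30 − 9 × 2 = 17982 frames. 802 ÷ 17982 → 0 full blocks, remainder 802.
Within the partial block the first minute is 1800 frames and each further minute 1798, so 0 further minute boundaries passed. Total skipped labels = 18 × 0 + 2 × 0 = 0.
Non-drop label index = 802 + 0 = 802; at 30 labels/s that is 00:00:26:22, i.e. DF 00:00:26;22.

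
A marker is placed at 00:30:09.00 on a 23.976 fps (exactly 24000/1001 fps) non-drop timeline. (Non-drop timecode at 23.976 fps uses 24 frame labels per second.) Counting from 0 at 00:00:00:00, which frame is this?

Total seconds to the label: (0 × 3600 + 30 × 60 + 9) = 1809.
Frame index = 1809 × 24 + 0 = 43416.

43416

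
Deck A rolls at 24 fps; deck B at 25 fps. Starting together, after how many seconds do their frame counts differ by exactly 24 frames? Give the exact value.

The gap grows by |25 − 24| = 1 frame per second.
Time for a 24-frame gap: 24 ÷ (1) = 24 s.

24 seconds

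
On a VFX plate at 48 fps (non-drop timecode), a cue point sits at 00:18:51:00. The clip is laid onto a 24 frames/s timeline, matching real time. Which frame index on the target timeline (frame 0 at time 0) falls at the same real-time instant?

frame 27144

Source frame index: (0×3600 + 18×60 + 51) × 48 + 0 = 54288.
Real time: 54288 / (48) = 1131 s.
Target frame: (1131) × (24) = 27144.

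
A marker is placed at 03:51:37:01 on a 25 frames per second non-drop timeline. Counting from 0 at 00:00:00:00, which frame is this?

frame 347426

Total seconds to the label: (3 × 3600 + 51 × 60 + 37) = 13897.
Frame index = 13897 × 25 + 1 = 347426.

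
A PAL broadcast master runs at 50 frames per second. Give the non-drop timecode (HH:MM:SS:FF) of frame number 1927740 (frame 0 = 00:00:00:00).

1927740 ÷ 50 = 38554 full seconds, remainder 40 frames.
38554 s = 10 h 42 min 34 s.
Timecode: 10:42:34:40.

10:42:34:40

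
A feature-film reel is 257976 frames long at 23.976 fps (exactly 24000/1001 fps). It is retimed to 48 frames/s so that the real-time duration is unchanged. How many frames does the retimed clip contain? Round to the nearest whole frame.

516468 frames

Frames at target rate = 257976 × (48) / (24000/1001) = 64558494/125 ≈ 516467.952.
Nearest whole frame: 516468.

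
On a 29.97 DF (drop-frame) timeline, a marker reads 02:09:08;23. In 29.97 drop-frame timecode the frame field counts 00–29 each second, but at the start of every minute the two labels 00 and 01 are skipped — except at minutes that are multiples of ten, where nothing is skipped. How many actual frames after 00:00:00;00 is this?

Complete 10-minute blocks: 12, each 17982 frames → 215784.
Remaining 9 whole minutes in the current block: 1800 + 8 × 1798 = 16184 frames.
Within the current minute: 8 × 30 + 23 − 2 = 261 (labels ;00/;01 skipped at this minute). Total = 215784 + 16184 + 261 = 232229.

232229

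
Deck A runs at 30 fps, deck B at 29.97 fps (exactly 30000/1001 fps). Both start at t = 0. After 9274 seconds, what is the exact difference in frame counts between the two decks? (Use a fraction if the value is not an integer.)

278220/1001 frames

A emits 30 × 9274 = 278220 frames; B emits 30000/1001 × 9274 = 278220000/1001.
Difference = 278220/1001 frames (≈ 277.9421); B is behind A.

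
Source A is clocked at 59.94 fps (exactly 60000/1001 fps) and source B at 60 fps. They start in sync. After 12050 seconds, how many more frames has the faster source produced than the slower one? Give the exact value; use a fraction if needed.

723000/1001 frames

A emits 60000/1001 × 12050 = 723000000/1001 frames; B emits 60 × 12050 = 723000.
Difference = 723000/1001 frames (≈ 722.2777); B is ahead of A.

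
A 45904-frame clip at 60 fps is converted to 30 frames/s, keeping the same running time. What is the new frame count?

Target frames = source frames × (target rate / source rate) = 45904 × (30)/(60) = 45904 × 1/2 = 22952.

22952 frames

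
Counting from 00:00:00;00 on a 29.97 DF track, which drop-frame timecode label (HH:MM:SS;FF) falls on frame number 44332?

Ten DF minutes hold 17982 frames, so frame 44332 lies in block 2 (frames 35964–53945) with 8368 frames into that block.
The block's first minute is 1800 frames and the rest 1798 each; 8368 frames reaches minute 4, so 2 × 18 + 4 × 2 = 44 labels have been skipped so far.
Adding those back, label number 44332 + 44 = 44376 at 30 labels/s is 1479 s + 6 f = 0 h 24 min 39 s frame 6, i.e. 00:24:39;06.

00:24:39;06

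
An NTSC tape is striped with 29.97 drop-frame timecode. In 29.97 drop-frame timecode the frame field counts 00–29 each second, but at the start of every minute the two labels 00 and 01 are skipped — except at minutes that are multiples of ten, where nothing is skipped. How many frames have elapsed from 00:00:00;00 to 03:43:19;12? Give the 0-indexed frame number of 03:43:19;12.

Complete 10-minute blocks: 22, each 17982 frames → 395604.
Remaining 3 whole minutes in the current block: 1800 + 2 × 1798 = 5396 frames.
Within the current minute: 19 × 30 + 12 − 2 = 580 (labels ;00/;01 skipped at this minute). Total = 395604 + 5396 + 580 = 401580.

401580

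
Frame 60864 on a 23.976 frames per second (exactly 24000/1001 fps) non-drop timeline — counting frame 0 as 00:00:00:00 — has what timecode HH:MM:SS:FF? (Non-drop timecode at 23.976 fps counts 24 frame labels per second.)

60864 ÷ 24 = 2536 full seconds, remainder 0 frames.
2536 s = 0 h 42 min 16 s.
Timecode: 00:42:16:00.

00:42:16:00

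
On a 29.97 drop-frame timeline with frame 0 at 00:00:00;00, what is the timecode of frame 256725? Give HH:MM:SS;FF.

Each 10-minute DF block holds 10 × 60 × 30 − 9 × 2 = 17982 frames. 256725 ÷ 17982 → 14 full blocks, remainder 4977.
Within the partial block the first minute is 1800 frames and each further minute 1798, so 2 further minute boundaries passed. Total skipped labels = 18 × 14 + 2 × 2 = 256.
Non-drop label index = 256725 + 256 = 256981; at 30 labels/s that is 02:22:46:01, i.e. DF 02:22:46;01.

02:22:46;01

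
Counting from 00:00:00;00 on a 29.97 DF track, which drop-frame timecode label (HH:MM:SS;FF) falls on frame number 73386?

00:40:48;18

Ten DF minutes hold 17982 frames, so frame 73386 lies in block 4 (frames 71928–89909) with 1458 frames into that block.
The block's first minute is 1800 frames and the rest 1798 each; 1458 frames reaches minute 0, so 4 × 18 + 0 × 2 = 72 labels have been skipped so far.
Adding those back, label number 73386 + 72 = 73458 at 30 labels/s is 2448 s + 18 f = 0 h 40 min 48 s frame 18, i.e. 00:40:48;18.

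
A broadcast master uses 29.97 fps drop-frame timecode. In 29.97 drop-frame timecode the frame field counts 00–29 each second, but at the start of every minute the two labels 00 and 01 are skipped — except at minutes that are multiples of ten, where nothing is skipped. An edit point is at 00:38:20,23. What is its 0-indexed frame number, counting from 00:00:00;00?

68953

Complete 10-minute blocks: 3, each 17982 frames → 53946.
Remaining 8 whole minutes in the current block: 1800 + 7 × 1798 = 14386 frames.
Within the current minute: 20 × 30 + 23 − 2 = 621 (labels ;00/;01 skipped at this minute). Total = 53946 + 14386 + 621 = 68953.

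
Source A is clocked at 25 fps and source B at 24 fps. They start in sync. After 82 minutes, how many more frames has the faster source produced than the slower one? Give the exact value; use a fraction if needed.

82 min = 4920 s.
A emits 25 × 4920 = 123000 frames; B emits 24 × 4920 = 118080.
Difference = 4920 frames; B is behind A.

4920 frames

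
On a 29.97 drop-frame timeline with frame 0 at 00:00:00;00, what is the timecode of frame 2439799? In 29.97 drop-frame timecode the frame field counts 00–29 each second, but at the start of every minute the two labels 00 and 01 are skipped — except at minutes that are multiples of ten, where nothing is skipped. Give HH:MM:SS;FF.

22:36:48;01

Ten DF minutes hold 17982 frames, so frame 2439799 lies in block 135 (frames 2427570–2445551) with 12229 frames into that block.
The block's first minute is 1800 frames and the rest 1798 each; 12229 frames reaches minute 6, so 135 × 18 + 6 × 2 = 2442 labels have been skipped so far.
Adding those back, label number 2439799 + 2442 = 2442241 at 30 labels/s is 81408 s + 1 f = 22 h 36 min 48 s frame 1, i.e. 22:36:48;01.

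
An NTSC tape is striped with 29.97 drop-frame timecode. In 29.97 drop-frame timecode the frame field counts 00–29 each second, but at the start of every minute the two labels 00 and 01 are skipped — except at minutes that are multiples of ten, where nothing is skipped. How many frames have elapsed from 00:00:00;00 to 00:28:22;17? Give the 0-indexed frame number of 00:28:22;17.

Complete 10-minute blocks: 2, each 17982 frames → 35964.
Remaining 8 whole minutes in the current block: 1800 + 7 × 1798 = 14386 frames.
Within the current minute: 22 × 30 + 17 − 2 = 675 (labels ;00/;01 skipped at this minute). Total = 35964 + 14386 + 675 = 51025.

51025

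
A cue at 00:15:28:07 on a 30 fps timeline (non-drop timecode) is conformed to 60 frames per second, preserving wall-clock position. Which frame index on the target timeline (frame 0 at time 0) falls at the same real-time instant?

Source frame index: (0×3600 + 15×60 + 28) × 30 + 7 = 27847.
Real time: 27847 / (30) = 27847/30 s.
Target frame: (27847/30) × (60) = 55694.

frame 55694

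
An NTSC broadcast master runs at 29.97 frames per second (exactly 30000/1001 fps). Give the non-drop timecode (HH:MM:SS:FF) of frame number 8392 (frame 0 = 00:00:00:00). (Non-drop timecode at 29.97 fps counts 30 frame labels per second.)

00:04:39:22

8392 ÷ 30 = 279 full seconds, remainder 22 frames.
279 s = 0 h 4 min 39 s.
Timecode: 00:04:39:22.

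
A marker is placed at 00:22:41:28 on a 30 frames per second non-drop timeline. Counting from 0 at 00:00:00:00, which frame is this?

Total seconds to the label: (0 × 3600 + 22 × 60 + 41) = 1361.
Frame index = 1361 × 30 + 28 = 40858.

frame 40858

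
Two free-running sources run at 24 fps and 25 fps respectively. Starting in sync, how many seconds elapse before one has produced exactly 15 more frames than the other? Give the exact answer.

The gap grows by |25 − 24| = 1 frame per second.
Time for a 15-frame gap: 15 ÷ (1) = 15 s.

15 seconds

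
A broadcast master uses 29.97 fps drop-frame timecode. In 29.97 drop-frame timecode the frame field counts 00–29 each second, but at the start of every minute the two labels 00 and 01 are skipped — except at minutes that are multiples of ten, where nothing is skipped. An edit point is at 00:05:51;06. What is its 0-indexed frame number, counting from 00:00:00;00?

As if non-drop at 30 labels/s: (0 × 3600 + 5 × 60 + 51) × 30 + 6 = 10536.
Minute boundaries passed: 5; those not divisible by 10: 5 − 0 = 5; dropped labels = 2 × 5 = 10.
Actual frame index = 10536 − 10 = 10526.

10526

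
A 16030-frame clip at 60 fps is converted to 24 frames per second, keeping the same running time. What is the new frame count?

6412 frames

Target frames = source frames × (target rate / source rate) = 16030 × (24)/(60) = 16030 × 2/5 = 6412.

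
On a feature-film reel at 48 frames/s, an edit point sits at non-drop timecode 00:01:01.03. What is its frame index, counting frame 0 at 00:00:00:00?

Total seconds to the label: (0 × 3600 + 1 × 60 + 1) = 61.
Frame index = 61 × 48 + 3 = 2931.

frame 2931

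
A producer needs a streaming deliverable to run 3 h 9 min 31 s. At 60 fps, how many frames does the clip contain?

682260 frames

3 h 9 min 31 s = 11371 s.
Frames = 11371 × 60 = 682260.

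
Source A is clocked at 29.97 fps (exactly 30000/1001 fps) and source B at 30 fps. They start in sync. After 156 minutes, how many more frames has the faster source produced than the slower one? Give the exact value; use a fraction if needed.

21600/77 frames

156 min = 9360 s.
A emits 30000/1001 × 9360 = 21600000/77 frames; B emits 30 × 9360 = 280800.
Difference = 21600/77 frames (≈ 280.5195); B is ahead of A.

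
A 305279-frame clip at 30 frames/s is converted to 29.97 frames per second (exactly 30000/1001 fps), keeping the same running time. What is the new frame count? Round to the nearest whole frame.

Frames at target rate = 305279 × (30000/1001) / (30) = 23483000/77 ≈ 304974.026.
Nearest whole frame: 304974.

304974 frames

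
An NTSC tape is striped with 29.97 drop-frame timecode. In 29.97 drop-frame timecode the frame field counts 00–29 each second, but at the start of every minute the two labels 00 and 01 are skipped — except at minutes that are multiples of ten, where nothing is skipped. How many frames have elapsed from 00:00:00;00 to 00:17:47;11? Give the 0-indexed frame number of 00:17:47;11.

31989

As if non-drop at 30 labels/s: (0 × 3600 + 17 × 60 + 47) × 30 + 11 = 32021.
Minute boundaries passed: 17; those not divisible by 10: 17 − 1 = 16; dropped labels = 2 × 16 = 32.
Actual frame index = 32021 − 32 = 31989.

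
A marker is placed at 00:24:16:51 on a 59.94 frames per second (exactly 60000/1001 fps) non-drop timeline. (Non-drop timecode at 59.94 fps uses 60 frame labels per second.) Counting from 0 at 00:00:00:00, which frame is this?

87411

Total seconds to the label: (0 × 3600 + 24 × 60 + 16) = 1456.
Frame index = 1456 × 60 + 51 = 87411.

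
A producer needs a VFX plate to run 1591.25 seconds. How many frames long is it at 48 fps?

76380 frames

Frames = 1591.25 × 48 = 76380.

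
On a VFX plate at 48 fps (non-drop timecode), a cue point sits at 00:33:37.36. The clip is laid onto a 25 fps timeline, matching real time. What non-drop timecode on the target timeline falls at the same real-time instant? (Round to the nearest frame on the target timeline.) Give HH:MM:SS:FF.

Source frame index: (0×3600 + 33×60 + 37) × 48 + 36 = 96852.
Real time: 96852 / (48) = 8071/4 s.
Target frame: (8071/4) × (25) = 201775/4 ≈ 50443.750 → 50444.
At 25 labels/s: frame 50444 → 00:33:37:19.

00:33:37:19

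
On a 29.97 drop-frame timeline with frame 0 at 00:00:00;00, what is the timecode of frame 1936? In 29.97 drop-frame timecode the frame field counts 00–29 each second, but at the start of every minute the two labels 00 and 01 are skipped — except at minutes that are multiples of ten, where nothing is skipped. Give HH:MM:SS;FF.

Ten DF minutes hold 17982 frames, so frame 1936 lies in block 0 (frames 0–17981) with 1936 frames into that block.
The block's first minute is 1800 frames and the rest 1798 each; 1936 frames reaches minute 1, so 0 × 18 + 1 × 2 = 2 labels have been skipped so far.
Adding those back, label number 1936 + 2 = 1938 at 30 labels/s is 64 s + 18 f = 0 h 1 min 4 s frame 18, i.e. 00:01:04;18.

00:01:04;18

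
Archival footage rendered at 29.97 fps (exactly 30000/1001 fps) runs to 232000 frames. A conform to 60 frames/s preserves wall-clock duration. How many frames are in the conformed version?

Target frames = source frames × (target rate / source rate) = 232000 × (60)/(30000/1001) = 232000 × 1001/500 = 464464.

464464 frames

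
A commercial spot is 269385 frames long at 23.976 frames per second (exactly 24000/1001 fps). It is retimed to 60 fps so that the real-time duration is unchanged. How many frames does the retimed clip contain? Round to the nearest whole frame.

Frames at target rate = 269385 × (60) / (24000/1001) = 53930877/80 ≈ 674135.963.
Nearest whole frame: 674136.

674136 frames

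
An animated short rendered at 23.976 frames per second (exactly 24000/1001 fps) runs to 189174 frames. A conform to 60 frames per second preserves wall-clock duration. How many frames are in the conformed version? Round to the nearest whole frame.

473408 frames

Frames at target rate = 189174 × (60) / (24000/1001) = 94681587/200 ≈ 473407.935.
Nearest whole frame: 473408.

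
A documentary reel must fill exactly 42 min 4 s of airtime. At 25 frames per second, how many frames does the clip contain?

63100 frames

42 min 4 s = 2524 s.
Frames = 2524 × 25 = 63100.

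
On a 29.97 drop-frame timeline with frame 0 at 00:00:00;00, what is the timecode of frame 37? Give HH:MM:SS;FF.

00:00:01;07

Each 10-minute DF block holds 10 × 60 × 30 − 9 × 2 = 17982 frames. 37 ÷ 17982 → 0 full blocks, remainder 37.
Within the partial block the first minute is 1800 frames and each further minute 1798, so 0 further minute boundaries passed. Total skipped labels = 18 × 0 + 2 × 0 = 0.
Non-drop label index = 37 + 0 = 37; at 30 labels/s that is 00:00:01:07, i.e. DF 00:00:01;07.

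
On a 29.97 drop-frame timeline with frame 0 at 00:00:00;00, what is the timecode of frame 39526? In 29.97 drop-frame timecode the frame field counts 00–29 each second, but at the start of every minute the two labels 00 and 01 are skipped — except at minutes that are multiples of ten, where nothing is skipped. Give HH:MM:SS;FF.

Each 10-minute DF block holds 10 × 60 × 30 − 9 × 2 = 17982 frames. 39526 ÷ 17982 → 2 full blocks, remainder 3562.
Within the partial block the first minute is 1800 frames and each further minute 1798, so 1 further minute boundary passed. Total skipped labels = 18 × 2 + 2 × 1 = 38.
Non-drop label index = 39526 + 38 = 39564; at 30 labels/s that is 00:21:58:24, i.e. DF 00:21:58;24.

00:21:58;24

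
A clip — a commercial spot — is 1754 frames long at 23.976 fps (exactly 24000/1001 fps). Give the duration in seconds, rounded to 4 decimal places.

73.1564 seconds

Running time = 1754 × 1001/24000 = 877877/12000 s ≈ 73.1564 s.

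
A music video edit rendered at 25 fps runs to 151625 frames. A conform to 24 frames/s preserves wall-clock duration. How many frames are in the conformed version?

Target frames = source frames × (target rate / source rate) = 151625 × (24)/(25) = 151625 × 24/25 = 145560.

145560 frames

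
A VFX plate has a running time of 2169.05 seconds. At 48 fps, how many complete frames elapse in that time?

104114 frames

Frames = 2169.05 × 48 = 520572/5 ≈ 104114.4000.
Complete frames: 104114.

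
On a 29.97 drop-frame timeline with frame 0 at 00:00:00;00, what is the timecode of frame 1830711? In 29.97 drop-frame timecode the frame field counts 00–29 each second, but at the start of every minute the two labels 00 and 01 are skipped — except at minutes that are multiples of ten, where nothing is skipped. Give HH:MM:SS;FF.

16:58:04;25

Each 10-minute DF block holds 10 × 60 × 30 − 9 × 2 = 17982 frames. 1830711 ÷ 17982 → 101 full blocks, remainder 14529.
Within the partial block the first minute is 1800 frames and each further minute 1798, so 8 further minute boundaries passed. Total skipped labels = 18 × 101 + 2 × 8 = 1834.
Non-drop label index = 1830711 + 1834 = 1832545; at 30 labels/s that is 16:58:04:25, i.e. DF 16:58:04;25.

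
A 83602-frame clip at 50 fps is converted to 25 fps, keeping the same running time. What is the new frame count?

Target frames = source frames × (target rate / source rate) = 83602 × (25)/(50) = 83602 × 1/2 = 41801.

41801 frames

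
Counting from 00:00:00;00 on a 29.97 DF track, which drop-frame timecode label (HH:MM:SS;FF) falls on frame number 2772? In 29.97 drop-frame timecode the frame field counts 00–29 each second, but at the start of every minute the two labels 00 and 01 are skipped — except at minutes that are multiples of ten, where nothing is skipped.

Each 10-minute DF block holds 10 × 60 × 30 − 9 × 2 = 17982 frames. 2772 ÷ 17982 → 0 full blocks, remainder 2772.
Within the partial block the first minute is 1800 frames and each further minute 1798, so 1 further minute boundary passed. Total skipped labels = 18 × 0 + 2 × 1 = 2.
Non-drop label index = 2772 + 2 = 2774; at 30 labels/s that is 00:01:32:14, i.e. DF 00:01:32;14.

00:01:32;14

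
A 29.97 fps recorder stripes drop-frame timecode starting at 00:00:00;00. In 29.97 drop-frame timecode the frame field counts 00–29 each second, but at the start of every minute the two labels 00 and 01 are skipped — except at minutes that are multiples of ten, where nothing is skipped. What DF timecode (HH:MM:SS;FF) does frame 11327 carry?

Ten DF minutes hold 17982 frames, so frame 11327 lies in block 0 (frames 0–17981) with 11327 frames into that block.
The block's first minute is 1800 frames and the rest 1798 each; 11327 frames reaches minute 6, so 0 × 18 + 6 × 2 = 12 labels have been skipped so far.
Adding those back, label number 11327 + 12 = 11339 at 30 labels/s is 377 s + 29 f = 0 h 6 min 17 s frame 29, i.e. 00:06:17;29.

00:06:17;29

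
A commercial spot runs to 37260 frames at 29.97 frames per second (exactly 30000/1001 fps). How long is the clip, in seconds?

Running time = 37260 / (30000/1001) = 1243.242 s.

1243.242 seconds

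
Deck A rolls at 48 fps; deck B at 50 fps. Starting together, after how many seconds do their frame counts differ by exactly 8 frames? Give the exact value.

4 seconds

The gap grows by |50 − 48| = 2 frames per second.
Time for a 8-frame gap: 8 ÷ (2) = 4 s.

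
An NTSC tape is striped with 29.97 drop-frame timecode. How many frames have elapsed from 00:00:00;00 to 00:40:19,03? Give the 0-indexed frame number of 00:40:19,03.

72501

As if non-drop at 30 labels/s: (0 × 3600 + 40 × 60 + 19) × 30 + 3 = 72573.
Minute boundaries passed: 40; those not divisible by 10: 40 − 4 = 36; dropped labels = 2 × 36 = 72.
Actual frame index = 72573 − 72 = 72501.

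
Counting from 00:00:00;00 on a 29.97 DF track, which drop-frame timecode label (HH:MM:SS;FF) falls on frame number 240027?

02:13:28;27

Ten DF minutes hold 17982 frames, so frame 240027 lies in block 13 (frames 233766–251747) with 6261 frames into that block.
The block's first minute is 1800 frames and the rest 1798 each; 6261 frames reaches minute 3, so 13 × 18 + 3 × 2 = 240 labels have been skipped so far.
Adding those back, label number 240027 + 240 = 240267 at 30 labels/s is 8008 s + 27 f = 2 h 13 min 28 s frame 27, i.e. 02:13:28;27.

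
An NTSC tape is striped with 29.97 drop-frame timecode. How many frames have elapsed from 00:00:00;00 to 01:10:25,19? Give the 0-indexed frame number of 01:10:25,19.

As if non-drop at 30 labels/s: (1 × 3600 + 10 × 60 + 25) × 30 + 19 = 126769.
Minute boundaries passed: 70; those not divisible by 10: 70 − 7 = 63; dropped labels = 2 × 63 = 126.
Actual frame index = 126769 − 126 = 126643.

126643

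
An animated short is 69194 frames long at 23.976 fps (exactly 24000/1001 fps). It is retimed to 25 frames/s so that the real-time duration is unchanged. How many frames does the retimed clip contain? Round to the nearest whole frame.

72149 frames

Frames at target rate = 69194 × (25) / (24000/1001) = 34631597/480 ≈ 72149.160.
Nearest whole frame: 72149.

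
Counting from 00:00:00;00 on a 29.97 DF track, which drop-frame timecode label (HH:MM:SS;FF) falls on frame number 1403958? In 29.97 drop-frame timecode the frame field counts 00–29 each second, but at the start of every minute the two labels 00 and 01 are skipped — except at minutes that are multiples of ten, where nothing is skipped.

Each 10-minute DF block holds 10 × 60 × 30 − 9 × 2 = 17982 frames. 1403958 ÷ 17982 → 78 full blocks, remainder 1362.
Within the partial block the first minute is 1800 frames and each further minute 1798, so 0 further minute boundaries passed. Total skipped labels = 18 × 78 + 2 × 0 = 1404.
Non-drop label index = 1403958 + 1404 = 1405362; at 30 labels/s that is 13:00:45:12, i.e. DF 13:00:45;12.

13:00:45;12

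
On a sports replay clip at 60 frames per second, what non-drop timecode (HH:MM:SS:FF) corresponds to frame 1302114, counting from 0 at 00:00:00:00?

1302114 ÷ 60 = 21701 full seconds, remainder 54 frames.
21701 s = 6 h 1 min 41 s.
Timecode: 06:01:41:54.

06:01:41:54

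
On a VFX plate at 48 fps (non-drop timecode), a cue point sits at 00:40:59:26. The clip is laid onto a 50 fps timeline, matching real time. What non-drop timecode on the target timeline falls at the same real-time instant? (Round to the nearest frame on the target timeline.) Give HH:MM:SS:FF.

Source frame index: (0×3600 + 40×60 + 59) × 48 + 26 = 118058.
Real time: 118058 / (48) = 59029/24 s.
Target frame: (59029/24) × (50) = 1475725/12 ≈ 122977.083 → 122977.
At 50 labels/s: frame 122977 → 00:40:59:27.

00:40:59:27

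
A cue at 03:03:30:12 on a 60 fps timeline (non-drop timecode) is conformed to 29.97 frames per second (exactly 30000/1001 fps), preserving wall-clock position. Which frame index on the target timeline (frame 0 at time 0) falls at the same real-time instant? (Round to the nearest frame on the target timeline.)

frame 329976

Source frame index: (3×3600 + 3×60 + 30) × 60 + 12 = 660612.
Real time: 660612 / (60) = 55051/5 s.
Target frame: (55051/5) × (30000/1001) = 330306000/1001 ≈ 329976.024 → 329976.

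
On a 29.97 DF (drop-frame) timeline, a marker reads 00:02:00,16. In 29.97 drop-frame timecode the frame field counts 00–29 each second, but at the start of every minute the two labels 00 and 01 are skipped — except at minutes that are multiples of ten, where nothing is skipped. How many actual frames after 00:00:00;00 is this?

3612

Complete 10-minute blocks: 0, each 17982 frames → 0.
Remaining 2 whole minutes in the current block: 1800 + 1 × 1798 = 3598 frames.
Within the current minute: 0 × 30 + 16 − 2 = 14 (labels ;00/;01 skipped at this minute). Total = 0 + 3598 + 14 = 3612.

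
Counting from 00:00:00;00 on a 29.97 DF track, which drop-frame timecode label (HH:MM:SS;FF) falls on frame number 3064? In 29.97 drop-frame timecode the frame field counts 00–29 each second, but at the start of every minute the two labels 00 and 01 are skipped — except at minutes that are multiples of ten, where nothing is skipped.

00:01:42;06

Ten DF minutes hold 17982 frames, so frame 3064 lies in block 0 (frames 0–17981) with 3064 frames into that block.
The block's first minute is 1800 frames and the rest 1798 each; 3064 frames reaches minute 1, so 0 × 18 + 1 × 2 = 2 labels have been skipped so far.
Adding those back, label number 3064 + 2 = 3066 at 30 labels/s is 102 s + 6 f = 0 h 1 min 42 s frame 6, i.e. 00:01:42;06.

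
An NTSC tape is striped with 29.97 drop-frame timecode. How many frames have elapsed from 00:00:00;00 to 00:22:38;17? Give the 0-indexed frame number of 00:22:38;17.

As if non-drop at 30 labels/s: (0 × 3600 + 22 × 60 + 38) × 30 + 17 = 40757.
Minute boundaries passed: 22; those not divisible by 10: 22 − 2 = 20; dropped labels = 2 × 20 = 40.
Actual frame index = 40757 − 40 = 40717.

40717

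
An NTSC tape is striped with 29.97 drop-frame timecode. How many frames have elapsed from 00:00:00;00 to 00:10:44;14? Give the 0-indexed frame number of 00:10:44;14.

19316

As if non-drop at 30 labels/s: (0 × 3600 + 10 × 60 + 44) × 30 + 14 = 19334.
Minute boundaries passed: 10; those not divisible by 10: 10 − 1 = 9; dropped labels = 2 × 9 = 18.
Actual frame index = 19334 − 18 = 19316.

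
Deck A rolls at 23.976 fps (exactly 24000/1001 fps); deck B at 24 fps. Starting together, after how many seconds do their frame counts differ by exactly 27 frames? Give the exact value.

1126.125 seconds

The gap grows by |24 − 24000/1001| = 24/1001 frames per second.
Time for a 27-frame gap: 27 ÷ (24/1001) = 1126.125 s.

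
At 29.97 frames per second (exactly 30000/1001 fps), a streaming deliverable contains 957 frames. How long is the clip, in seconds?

Running time = 957 / (30000/1001) = 31.9319 s.

31.9319 seconds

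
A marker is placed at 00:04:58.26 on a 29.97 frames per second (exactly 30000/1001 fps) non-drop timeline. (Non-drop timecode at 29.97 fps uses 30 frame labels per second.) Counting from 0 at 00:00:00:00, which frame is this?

8966

Total seconds to the label: (0 × 3600 + 4 × 60 + 58) = 298.
Frame index = 298 × 30 + 26 = 8966.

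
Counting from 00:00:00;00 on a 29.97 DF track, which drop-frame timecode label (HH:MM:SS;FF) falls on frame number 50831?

Ten DF minutes hold 17982 frames, so frame 50831 lies in block 2 (frames 35964–53945) with 14867 frames into that block.
The block's first minute is 1800 frames and the rest 1798 each; 14867 frames reaches minute 8, so 2 × 18 + 8 × 2 = 52 labels have been skipped so far.
Adding those back, label number 50831 + 52 = 50883 at 30 labels/s is 1696 s + 3 f = 0 h 28 min 16 s frame 3, i.e. 00:28:16;03.

00:28:16;03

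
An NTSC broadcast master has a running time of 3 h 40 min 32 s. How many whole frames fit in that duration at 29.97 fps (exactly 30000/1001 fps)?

3 h 40 min 32 s = 13232 s.
Frames = 13232 × 30000/1001 = 396960000/1001 ≈ 396563.4366.
Complete frames: 396563.

396563 frames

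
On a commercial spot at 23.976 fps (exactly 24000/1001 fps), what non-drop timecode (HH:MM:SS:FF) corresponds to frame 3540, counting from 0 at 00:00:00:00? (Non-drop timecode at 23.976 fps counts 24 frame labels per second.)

3540 ÷ 24 = 147 full seconds, remainder 12 frames.
147 s = 0 h 2 min 27 s.
Timecode: 00:02:27:12.

00:02:27:12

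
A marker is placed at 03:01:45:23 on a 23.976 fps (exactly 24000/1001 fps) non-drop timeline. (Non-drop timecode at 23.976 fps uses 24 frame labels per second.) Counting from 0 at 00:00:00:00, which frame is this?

Total seconds to the label: (3 × 3600 + 1 × 60 + 45) = 10905.
Frame index = 10905 × 24 + 23 = 261743.

frame 261743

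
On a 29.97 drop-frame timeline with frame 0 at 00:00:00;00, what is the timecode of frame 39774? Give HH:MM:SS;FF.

Ten DF minutes hold 17982 frames, so frame 39774 lies in block 2 (frames 35964–53945) with 3810 frames into that block.
The block's first minute is 1800 frames and the rest 1798 each; 3810 frames reaches minute 2, so 2 × 18 + 2 × 2 = 40 labels have been skipped so far.
Adding those back, label number 39774 + 40 = 39814 at 30 labels/s is 1327 s + 4 f = 0 h 22 min 7 s frame 4, i.e. 00:22:07;04.

00:22:07;04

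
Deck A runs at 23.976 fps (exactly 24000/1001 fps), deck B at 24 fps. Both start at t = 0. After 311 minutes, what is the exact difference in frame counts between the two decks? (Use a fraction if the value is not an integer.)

311 min = 18660 s.
A emits 24000/1001 × 18660 = 447840000/1001 frames; B emits 24 × 18660 = 447840.
Difference = 447840/1001 frames (≈ 447.3926); B is ahead of A.

447840/1001 frames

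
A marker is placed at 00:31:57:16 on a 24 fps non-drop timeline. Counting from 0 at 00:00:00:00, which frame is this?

46024

Total seconds to the label: (0 × 3600 + 31 × 60 + 57) = 1917.
Frame index = 1917 × 24 + 16 = 46024.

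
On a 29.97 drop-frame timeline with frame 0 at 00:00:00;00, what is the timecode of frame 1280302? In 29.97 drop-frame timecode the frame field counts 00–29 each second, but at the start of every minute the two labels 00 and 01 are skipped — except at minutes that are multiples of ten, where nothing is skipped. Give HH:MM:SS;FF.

11:51:59;12

Each 10-minute DF block holds 10 × 60 × 30 − 9 × 2 = 17982 frames. 1280302 ÷ 17982 → 71 full blocks, remainder 3580.
Within the partial block the first minute is 1800 frames and each further minute 1798, so 1 further minute boundary passed. Total skipped labels = 18 × 71 + 2 × 1 = 1280.
Non-drop label index = 1280302 + 1280 = 1281582; at 30 labels/s that is 11:51:59:12, i.e. DF 11:51:59;12.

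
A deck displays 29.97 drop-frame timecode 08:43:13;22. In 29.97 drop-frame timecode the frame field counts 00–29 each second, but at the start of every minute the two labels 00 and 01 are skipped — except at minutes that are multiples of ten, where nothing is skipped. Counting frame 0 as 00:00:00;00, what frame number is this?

940870

Complete 10-minute blocks: 52, each 17982 frames → 935064.
Remaining 3 whole minutes in the current block: 1800 + 2 × 1798 = 5396 frames.
Within the current minute: 13 × 30 + 22 − 2 = 410 (labels ;00/;01 skipped at this minute). Total = 935064 + 5396 + 410 = 940870.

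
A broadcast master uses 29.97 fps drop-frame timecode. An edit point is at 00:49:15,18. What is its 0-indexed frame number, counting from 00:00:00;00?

88578

Complete 10-minute blocks: 4, each 17982 frames → 71928.
Remaining 9 whole minutes in the current block: 1800 + 8 × 1798 = 16184 frames.
Within the current minute: 15 × 30 + 18 − 2 = 466 (labels ;00/;01 skipped at this minute). Total = 71928 + 16184 + 466 = 88578.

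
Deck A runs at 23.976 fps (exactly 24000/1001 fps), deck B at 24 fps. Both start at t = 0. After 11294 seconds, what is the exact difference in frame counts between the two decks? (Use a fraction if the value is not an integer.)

271056/1001 frames

A emits 24000/1001 × 11294 = 271056000/1001 frames; B emits 24 × 11294 = 271056.
Difference = 271056/1001 frames (≈ 270.7852); B is ahead of A.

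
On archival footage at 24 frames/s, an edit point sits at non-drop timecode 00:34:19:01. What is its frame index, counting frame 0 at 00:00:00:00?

Total seconds to the label: (0 × 3600 + 34 × 60 + 19) = 2059.
Frame index = 2059 × 24 + 1 = 49417.

frame 49417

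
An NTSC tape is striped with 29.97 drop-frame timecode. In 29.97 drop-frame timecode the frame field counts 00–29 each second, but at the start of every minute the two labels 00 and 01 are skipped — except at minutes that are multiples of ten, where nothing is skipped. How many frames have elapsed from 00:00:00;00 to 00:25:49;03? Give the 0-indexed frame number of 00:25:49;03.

As if non-drop at 30 labels/s: (0 × 3600 + 25 × 60 + 49) × 30 + 3 = 46473.
Minute boundaries passed: 25; those not divisible by 10: 25 − 2 = 23; dropped labels = 2 × 23 = 46.
Actual frame index = 46473 − 46 = 46427.

46427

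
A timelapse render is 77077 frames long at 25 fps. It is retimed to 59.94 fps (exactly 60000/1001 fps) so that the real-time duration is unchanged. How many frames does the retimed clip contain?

Target frames = source frames × (target rate / source rate) = 77077 × (60000/1001)/(25) = 77077 × 2400/1001 = 184800.

184800 frames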